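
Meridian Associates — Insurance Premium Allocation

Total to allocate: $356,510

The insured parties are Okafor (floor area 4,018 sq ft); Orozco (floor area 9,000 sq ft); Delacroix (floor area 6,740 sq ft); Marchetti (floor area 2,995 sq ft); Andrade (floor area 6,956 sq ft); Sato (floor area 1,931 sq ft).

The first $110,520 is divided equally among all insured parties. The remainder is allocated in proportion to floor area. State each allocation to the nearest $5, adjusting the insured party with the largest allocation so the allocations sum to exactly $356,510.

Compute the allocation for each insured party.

Okafor: $49,660; Orozco: $88,390; Delacroix: $70,820; Marchetti: $41,705; Andrade: $72,500; Sato: $33,435

Equal tier: $110,520 ÷ 6 = $18,420 apiece.
Remainder $245,990 by floor area (total 31,640): Okafor 31,238.55 → $31,240; Orozco 69,971.87 → $69,970; Delacroix 52,401.16 → $52,400; Marchetti 23,285.08 → $23,285; Andrade 54,080.48 → $54,080; Sato 15,012.85 → $15,015.
Totals: Okafor $18,420 + $31,240 = $49,660; Orozco $18,420 + $69,970 = $88,390; Delacroix $18,420 + $52,400 = $70,820; Marchetti $18,420 + $23,285 = $41,705; Andrade $18,420 + $54,080 = $72,500; Sato $18,420 + $15,015 = $33,435.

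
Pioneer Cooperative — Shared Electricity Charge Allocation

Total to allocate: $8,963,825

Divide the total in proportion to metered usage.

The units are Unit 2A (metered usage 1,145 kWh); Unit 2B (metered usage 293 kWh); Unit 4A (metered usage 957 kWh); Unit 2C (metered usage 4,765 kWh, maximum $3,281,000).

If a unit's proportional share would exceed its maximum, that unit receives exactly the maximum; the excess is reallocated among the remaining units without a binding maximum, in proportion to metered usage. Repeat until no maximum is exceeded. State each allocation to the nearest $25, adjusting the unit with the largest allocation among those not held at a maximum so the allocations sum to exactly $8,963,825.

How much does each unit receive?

Combined metered usage = 7,160.
Pro-rata shares before constraints: Unit 2A 1,433,460.84; Unit 2B 366,815.74; Unit 4A 1,198,097.84; Unit 2C 5,965,450.58.
Cap binds for Unit 2C ($3,281,000); balance $5,682,825 reallocated over remaining metered usage 2,395.
Redistributed shares: Unit 2A 2,716,841.18 → $2,716,850; Unit 2B 695,226.61 → $695,225; Unit 4A 2,270,757.21 → $2,270,750.

Unit 2A: $2,716,850 · Unit 2B: $695,225 · Unit 4A: $2,270,750 · Unit 2C: $3,281,000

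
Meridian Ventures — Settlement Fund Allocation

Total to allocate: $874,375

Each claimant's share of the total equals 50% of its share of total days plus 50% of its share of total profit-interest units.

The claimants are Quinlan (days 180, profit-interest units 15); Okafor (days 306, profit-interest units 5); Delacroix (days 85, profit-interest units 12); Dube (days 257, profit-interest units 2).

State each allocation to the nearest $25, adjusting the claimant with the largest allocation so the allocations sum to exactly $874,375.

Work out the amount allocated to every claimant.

Quinlan: $287,925 · Okafor: $225,850 · Delacroix: $199,175 · Dube: $161,425

Days total 828; profit-interest units total 34.
Composite weights (50% days + 50% profit-interest units): Quinlan 0.3293; Okafor 0.2583; Delacroix 0.2278; Dube 0.1846.
Raw shares: Quinlan 287,917.60; Okafor 225,861.57; Delacroix 199,181.83; Dube 161,414.00.
After rounding ($25): Quinlan $287,925; Okafor $225,850; Delacroix $199,175; Dube $161,425. Sum = $874,375.
Rounded total matches; no reconciliation needed.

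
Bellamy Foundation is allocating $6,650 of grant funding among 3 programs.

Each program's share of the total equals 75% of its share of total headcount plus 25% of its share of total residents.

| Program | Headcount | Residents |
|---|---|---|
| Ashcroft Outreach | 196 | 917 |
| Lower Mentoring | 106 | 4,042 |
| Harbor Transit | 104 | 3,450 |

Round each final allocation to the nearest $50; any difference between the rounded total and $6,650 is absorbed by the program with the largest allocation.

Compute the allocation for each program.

Headcount total 406; residents total 8,409.
Combined weights (75% headcount + 25% residents): Ashcroft Outreach 0.3893; Lower Mentoring 0.3160; Harbor Transit 0.2947.
Pro-rata amounts: Ashcroft Outreach 2,589.05; Lower Mentoring 2,101.28; Harbor Transit 1,959.67.
At nearest $50: Ashcroft Outreach $2,600; Lower Mentoring $2,100; Harbor Transit $1,950. Sum = $6,650.
Sum already equals the total — no adjustment.

Ashcroft Outreach: $2,600; Lower Mentoring: $2,100; Harbor Transit: $1,950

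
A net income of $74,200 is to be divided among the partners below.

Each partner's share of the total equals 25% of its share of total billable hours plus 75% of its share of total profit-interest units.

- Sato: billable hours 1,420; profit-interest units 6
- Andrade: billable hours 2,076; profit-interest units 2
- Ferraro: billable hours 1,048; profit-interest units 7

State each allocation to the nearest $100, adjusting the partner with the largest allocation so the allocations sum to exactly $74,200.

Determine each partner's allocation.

Sato: $28,100 | Andrade: $15,900 | Ferraro: $30,200

Totals — billable hours 4,544, profit-interest units 15.
Blended shares (25% billable hours + 75% profit-interest units): Sato 0.3781; Andrade 0.2142; Ferraro 0.4077.
Raw shares: Sato 28,056.88; Andrade 15,894.87; Ferraro 30,248.26.
At nearest $100: Sato $28,100; Andrade $15,900; Ferraro $30,200. Sum = $74,200.
No rounding difference to absorb.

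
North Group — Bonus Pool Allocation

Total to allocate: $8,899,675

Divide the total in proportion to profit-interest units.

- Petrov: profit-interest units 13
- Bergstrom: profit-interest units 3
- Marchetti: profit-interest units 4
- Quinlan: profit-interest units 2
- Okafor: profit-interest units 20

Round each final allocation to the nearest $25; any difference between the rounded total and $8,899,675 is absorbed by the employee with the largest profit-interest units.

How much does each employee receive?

Petrov: $2,754,650; Bergstrom: $635,700; Marchetti: $847,600; Quinlan: $423,800; Okafor: $4,237,925

Total profit-interest units = 42.
Unrounded shares: Petrov 13/42 × $8,899,675 = 2,754,661.31; Bergstrom 3/42 × $8,899,675 = 635,691.07; Marchetti 4/42 × $8,899,675 = 847,588.10; Quinlan 2/42 × $8,899,675 = 423,794.05; Okafor 20/42 × $8,899,675 = 4,237,940.48.
Rounded to nearest $25: Petrov $2,754,650; Bergstrom $635,700; Marchetti $847,600; Quinlan $423,800; Okafor $4,237,950. Sum = $8,899,700.
Difference $8,899,675 − $8,899,700 = −$25 applied to largest profit-interest units (Okafor): Okafor becomes $4,237,925.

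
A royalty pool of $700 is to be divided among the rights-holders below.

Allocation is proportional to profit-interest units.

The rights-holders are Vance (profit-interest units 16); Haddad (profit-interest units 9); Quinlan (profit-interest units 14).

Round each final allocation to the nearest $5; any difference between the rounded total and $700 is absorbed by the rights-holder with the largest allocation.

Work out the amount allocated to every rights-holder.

Combined profit-interest units = 39.
Pro-rata amounts: Vance 16/39 × $700 = 287.18; Haddad 9/39 × $700 = 161.54; Quinlan 14/39 × $700 = 251.28.
After rounding ($5): Vance $285; Haddad $160; Quinlan $250. Sum = $695.
Difference $700 − $695 = +$5 applied to largest allocation (Vance): Vance becomes $290.

Vance: $290; Haddad: $160; Quinlan: $250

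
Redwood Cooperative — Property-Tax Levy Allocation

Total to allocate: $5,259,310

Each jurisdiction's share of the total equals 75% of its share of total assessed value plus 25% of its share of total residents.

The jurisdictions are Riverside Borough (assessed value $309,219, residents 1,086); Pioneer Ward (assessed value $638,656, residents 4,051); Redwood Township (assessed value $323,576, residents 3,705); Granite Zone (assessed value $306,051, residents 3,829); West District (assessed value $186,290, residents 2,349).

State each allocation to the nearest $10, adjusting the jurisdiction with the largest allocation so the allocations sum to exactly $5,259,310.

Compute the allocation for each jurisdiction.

Assessed value total 1,763,792; residents total 15,020.
Composite weights (75% assessed value + 25% residents): Riverside Borough 0.1496; Pioneer Ward 0.3390; Redwood Township 0.1993; Granite Zone 0.1939; West District 0.1183.
Raw shares: Riverside Borough 786,593.27; Pioneer Ward 1,782,886.11; Redwood Township 1,047,963.96; Granite Zone 1,019,626.43; West District 622,240.23.
At nearest $10: Riverside Borough $786,590; Pioneer Ward $1,782,890; Redwood Township $1,047,960; Granite Zone $1,019,630; West District $622,240. Sum = $5,259,310.
Sum already equals the total — no adjustment.

Riverside Borough: $786,590 · Pioneer Ward: $1,782,890 · Redwood Township: $1,047,960 · Granite Zone: $1,019,630 · West District: $622,240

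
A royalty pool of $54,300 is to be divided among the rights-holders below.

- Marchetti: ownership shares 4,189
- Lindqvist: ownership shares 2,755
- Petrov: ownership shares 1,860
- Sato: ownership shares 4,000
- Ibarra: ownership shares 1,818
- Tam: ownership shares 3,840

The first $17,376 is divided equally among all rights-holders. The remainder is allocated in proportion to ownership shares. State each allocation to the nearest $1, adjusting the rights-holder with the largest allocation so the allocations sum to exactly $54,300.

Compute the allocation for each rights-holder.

Marchetti: $11,274 | Lindqvist: $8,406 | Petrov: $6,616 | Sato: $10,896 | Ibarra: $6,532 | Tam: $10,576

$17,376 shared equally gives $2,896 per rights-holder.
Remainder $36,924 by ownership shares (total 18,462): Marchetti 8,378.00 → $8,378; Lindqvist 5,510.00 → $5,510; Petrov 3,720.00 → $3,720; Sato 8,000.00 → $8,000; Ibarra 3,636.00 → $3,636; Tam 7,680.00 → $7,680.
Totals: Marchetti $2,896 + $8,378 = $11,274; Lindqvist $2,896 + $5,510 = $8,406; Petrov $2,896 + $3,720 = $6,616; Sato $2,896 + $8,000 = $10,896; Ibarra $2,896 + $3,636 = $6,532; Tam $2,896 + $7,680 = $10,576.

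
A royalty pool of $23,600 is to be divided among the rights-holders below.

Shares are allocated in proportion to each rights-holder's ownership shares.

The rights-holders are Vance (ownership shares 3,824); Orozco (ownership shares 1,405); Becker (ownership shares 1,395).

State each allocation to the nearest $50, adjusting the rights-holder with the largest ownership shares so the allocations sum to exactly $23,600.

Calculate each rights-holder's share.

Total ownership shares = 3,824 + 1,405 + 1,395 = 6,624.
Pro-rata amounts: Vance 13,624.15; Orozco 5,005.74; Becker 4,970.11.
At nearest $50: Vance $13,600; Orozco $5,000; Becker $4,950. Sum = $23,550.
Difference $23,600 − $23,550 = +$50 applied to largest ownership shares (Vance): Vance becomes $13,650.

Vance: $13,650 | Orozco: $5,000 | Becker: $4,950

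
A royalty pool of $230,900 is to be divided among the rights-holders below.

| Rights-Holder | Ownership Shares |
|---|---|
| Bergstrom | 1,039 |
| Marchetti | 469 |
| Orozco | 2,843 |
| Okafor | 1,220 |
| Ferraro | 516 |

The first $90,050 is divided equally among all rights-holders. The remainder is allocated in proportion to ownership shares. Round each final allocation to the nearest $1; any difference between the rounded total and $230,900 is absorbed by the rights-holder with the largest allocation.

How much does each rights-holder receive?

Bergstrom: $42,052 | Marchetti: $28,862 | Orozco: $83,796 | Okafor: $46,240 | Ferraro: $29,950

First tranche $90,050 split equally: $18,010 each.
Remainder $140,850 by ownership shares (total 6,087): Bergstrom 24,041.92 → $24,042; Marchetti 10,852.41 → $10,852; Orozco 65,785.53 → $65,786; Okafor 28,230.16 → $28,230; Ferraro 11,939.97 → $11,940.
Totals: Bergstrom $18,010 + $24,042 = $42,052; Marchetti $18,010 + $10,852 = $28,862; Orozco $18,010 + $65,786 = $83,796; Okafor $18,010 + $28,230 = $46,240; Ferraro $18,010 + $11,940 = $29,950.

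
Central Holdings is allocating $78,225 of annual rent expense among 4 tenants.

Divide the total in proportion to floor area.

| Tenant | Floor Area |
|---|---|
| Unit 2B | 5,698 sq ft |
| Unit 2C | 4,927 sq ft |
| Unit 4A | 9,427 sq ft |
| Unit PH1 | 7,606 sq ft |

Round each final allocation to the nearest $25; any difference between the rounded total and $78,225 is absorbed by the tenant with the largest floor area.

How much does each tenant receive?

Unit 2B: $16,125 · Unit 2C: $13,925 · Unit 4A: $26,675 · Unit PH1: $21,500

Sum of floor area: 5,698 + 4,927 + 9,427 + 7,606 = 27,658.
Proportional shares: Unit 2B 16,115.63; Unit 2C 13,935.01; Unit 4A 26,662.34; Unit PH1 21,512.02.
After rounding ($25): Unit 2B $16,125; Unit 2C $13,925; Unit 4A $26,650; Unit PH1 $21,500. Sum = $78,200.
Difference $78,225 − $78,200 = +$25 applied to largest floor area (Unit 4A): Unit 4A becomes $26,675.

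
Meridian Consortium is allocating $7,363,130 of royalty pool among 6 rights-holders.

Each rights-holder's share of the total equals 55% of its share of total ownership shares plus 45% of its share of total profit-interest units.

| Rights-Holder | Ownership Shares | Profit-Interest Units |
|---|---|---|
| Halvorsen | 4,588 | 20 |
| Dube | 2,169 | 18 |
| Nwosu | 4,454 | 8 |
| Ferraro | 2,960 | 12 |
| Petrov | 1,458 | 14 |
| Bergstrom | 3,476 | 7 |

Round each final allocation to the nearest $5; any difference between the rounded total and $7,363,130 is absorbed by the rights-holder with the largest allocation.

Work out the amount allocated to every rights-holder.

Totals — ownership shares 19,105, profit-interest units 79.
Composite weights (55% ownership shares + 45% profit-interest units): Halvorsen 0.2460; Dube 0.1650; Nwosu 0.1738; Ferraro 0.1536; Petrov 0.1217; Bergstrom 0.1399.
Proportional shares: Halvorsen 1,811,364.28; Dube 1,214,720.70; Nwosu 1,279,657.496; Ferraro 1,130,739.13; Petrov 896,241.22; Bergstrom 1,030,407.18.
Rounded to nearest $5: Halvorsen $1,811,365; Dube $1,214,720; Nwosu $1,279,655; Ferraro $1,130,740; Petrov $896,240; Bergstrom $1,030,405. Sum = $7,363,125.
Difference $7,363,130 − $7,363,125 = +$5 applied to largest allocation (Halvorsen): Halvorsen becomes $1,811,370.

Halvorsen: $1,811,370 · Dube: $1,214,720 · Nwosu: $1,279,655 · Ferraro: $1,130,740 · Petrov: $896,240 · Bergstrom: $1,030,405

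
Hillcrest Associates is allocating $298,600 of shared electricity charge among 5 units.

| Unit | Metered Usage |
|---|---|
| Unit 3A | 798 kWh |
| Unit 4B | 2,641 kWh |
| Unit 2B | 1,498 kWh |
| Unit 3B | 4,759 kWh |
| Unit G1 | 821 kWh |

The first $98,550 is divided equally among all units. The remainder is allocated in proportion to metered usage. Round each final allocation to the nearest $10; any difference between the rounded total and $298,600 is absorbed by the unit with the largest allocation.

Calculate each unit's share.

Unit 3A: $34,890 · Unit 4B: $69,950 · Unit 2B: $48,200 · Unit 3B: $110,230 · Unit G1: $35,330

First tranche $98,550 split equally: $19,710 each.
Remainder $200,050 by metered usage (total 10,517): Unit 3A 15,179.22 → $15,180; Unit 4B 50,236.00 → $50,240; Unit 2B 28,494.33 → $28,490; Unit 3B 90,523.72 → $90,520; Unit G1 15,616.72 → $15,620.
Totals: Unit 3A $19,710 + $15,180 = $34,890; Unit 4B $19,710 + $50,240 = $69,950; Unit 2B $19,710 + $28,490 = $48,200; Unit 3B $19,710 + $90,520 = $110,230; Unit G1 $19,710 + $15,620 = $35,330.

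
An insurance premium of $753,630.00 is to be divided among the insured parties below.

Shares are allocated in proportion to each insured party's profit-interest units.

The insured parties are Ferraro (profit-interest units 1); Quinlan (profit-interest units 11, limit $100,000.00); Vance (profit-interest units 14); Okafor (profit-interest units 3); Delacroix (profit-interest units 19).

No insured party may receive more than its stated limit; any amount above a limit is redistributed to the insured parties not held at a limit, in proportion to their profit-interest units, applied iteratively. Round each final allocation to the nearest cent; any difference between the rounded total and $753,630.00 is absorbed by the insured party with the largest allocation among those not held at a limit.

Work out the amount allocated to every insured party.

Ferraro: $17,665.68 · Quinlan: $100,000.00 · Vance: $247,319.46 · Okafor: $52,997.03 · Delacroix: $335,647.83

Combined profit-interest units = 48.
Proportional shares (ignoring caps): Ferraro 15,700.6250; Quinlan 172,706.8750; Vance 219,808.7500; Okafor 47,101.8750; Delacroix 298,311.8750.
Held at cap: Quinlan ($100,000.00); remaining pool $653,630.00 reallocated over remaining profit-interest units 37.
Remaining shares: Ferraro 17,665.6757 → $17,665.68; Vance 247,319.4595 → $247,319.46; Okafor 52,997.0270 → $52,997.03; Delacroix 335,647.8378 → $335,647.84.
Rounding difference −$0.01 applied to Delacroix → $335,647.83.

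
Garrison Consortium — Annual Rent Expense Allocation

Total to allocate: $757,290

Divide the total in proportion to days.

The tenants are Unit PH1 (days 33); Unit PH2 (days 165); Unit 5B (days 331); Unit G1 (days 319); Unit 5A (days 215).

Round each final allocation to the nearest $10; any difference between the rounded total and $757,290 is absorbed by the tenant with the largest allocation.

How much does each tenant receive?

Unit PH1: $23,510; Unit PH2: $117,550; Unit 5B: $235,800; Unit G1: $227,260; Unit 5A: $153,170

Sum of days: 1,063.
Raw shares: Unit PH1 33/1,063 × $757,290 = 23,509.47; Unit PH2 165/1,063 × $757,290 = 117,547.37; Unit 5B 331/1,063 × $757,290 = 235,807.14; Unit G1 319/1,063 × $757,290 = 227,258.24; Unit 5A 215/1,063 × $757,290 = 153,167.78.
Rounded to nearest $10: Unit PH1 $23,510; Unit PH2 $117,550; Unit 5B $235,810; Unit G1 $227,260; Unit 5A $153,170. Sum = $757,300.
Difference $757,290 − $757,300 = −$10 applied to largest allocation (Unit 5B): Unit 5B becomes $235,800.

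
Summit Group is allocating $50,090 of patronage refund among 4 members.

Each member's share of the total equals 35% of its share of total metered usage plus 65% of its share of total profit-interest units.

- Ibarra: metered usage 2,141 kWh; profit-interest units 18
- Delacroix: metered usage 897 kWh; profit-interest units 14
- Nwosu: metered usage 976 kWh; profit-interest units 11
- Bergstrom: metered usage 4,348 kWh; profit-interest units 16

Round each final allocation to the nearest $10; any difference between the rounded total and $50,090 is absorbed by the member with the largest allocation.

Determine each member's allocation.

Ibarra: $14,420 | Delacroix: $9,610 | Nwosu: $8,120 | Bergstrom: $17,940

Totals — metered usage 8,362, profit-interest units 59.
Combined weights (35% metered usage + 65% profit-interest units): Ibarra 0.2879; Delacroix 0.1918; Nwosu 0.1620; Bergstrom 0.3583.
Raw shares: Ibarra 14,421.85; Delacroix 9,606.37; Nwosu 8,116.48; Bergstrom 17,945.30.
At nearest $10: Ibarra $14,420; Delacroix $9,610; Nwosu $8,120; Bergstrom $17,950. Sum = $50,100.
Difference $50,090 − $50,100 = −$10 applied to largest allocation (Bergstrom): Bergstrom becomes $17,940.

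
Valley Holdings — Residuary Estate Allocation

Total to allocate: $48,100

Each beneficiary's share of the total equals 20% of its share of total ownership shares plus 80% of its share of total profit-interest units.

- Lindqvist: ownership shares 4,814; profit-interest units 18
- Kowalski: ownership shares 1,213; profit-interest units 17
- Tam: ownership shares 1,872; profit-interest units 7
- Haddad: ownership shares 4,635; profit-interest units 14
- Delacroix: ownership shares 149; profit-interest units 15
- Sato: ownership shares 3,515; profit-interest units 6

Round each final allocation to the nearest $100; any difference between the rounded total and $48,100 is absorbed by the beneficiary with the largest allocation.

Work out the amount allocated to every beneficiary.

Lindqvist: $11,900; Kowalski: $9,200; Tam: $4,600; Haddad: $9,700; Delacroix: $7,600; Sato: $5,100

Ownership shares total 16,198; profit-interest units total 77.
Blended shares (20% ownership shares + 80% profit-interest units): Lindqvist 0.2465; Kowalski 0.1916; Tam 0.0958; Haddad 0.2027; Delacroix 0.1577; Sato 0.1057.
Pro-rata amounts: Lindqvist 11,854.36; Kowalski 9,215.99; Tam 4,609.96; Haddad 9,749.09; Delacroix 7,584.60; Sato 5,086.00.
At nearest $100: Lindqvist $11,900; Kowalski $9,200; Tam $4,600; Haddad $9,700; Delacroix $7,600; Sato $5,100. Sum = $48,100.
Rounded total matches; no reconciliation needed.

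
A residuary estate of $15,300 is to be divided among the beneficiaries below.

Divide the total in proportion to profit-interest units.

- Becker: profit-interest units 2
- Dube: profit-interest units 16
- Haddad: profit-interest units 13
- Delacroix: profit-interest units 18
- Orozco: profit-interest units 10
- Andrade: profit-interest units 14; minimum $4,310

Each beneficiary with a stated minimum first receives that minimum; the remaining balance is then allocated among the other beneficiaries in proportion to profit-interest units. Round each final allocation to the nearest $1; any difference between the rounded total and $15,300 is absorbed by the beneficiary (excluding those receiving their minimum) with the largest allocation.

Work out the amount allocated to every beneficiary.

Becker: $373 · Dube: $2,980 · Haddad: $2,422 · Delacroix: $3,352 · Orozco: $1,863 · Andrade: $4,310

Fund the minimums — Andrade $4,310. Balance $10,990.
Balance split over remaining profit-interest units 59: Becker 372.54 → $373; Dube 2,980.34 → $2,980; Haddad 2,421.53 → $2,422; Delacroix 3,352.88 → $3,353; Orozco 1,862.71 → $1,863.
Rounding difference −$1 applied to Delacroix → $3,352.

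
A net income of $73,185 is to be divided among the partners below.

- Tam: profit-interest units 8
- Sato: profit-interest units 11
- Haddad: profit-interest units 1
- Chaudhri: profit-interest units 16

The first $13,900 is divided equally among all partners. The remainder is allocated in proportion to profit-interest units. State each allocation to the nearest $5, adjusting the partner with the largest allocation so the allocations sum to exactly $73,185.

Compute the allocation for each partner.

Equal tier: $13,900 ÷ 4 = $3,475 apiece.
Remainder $59,285 by profit-interest units (total 36): Tam 13,174.44 → $13,175; Sato 18,114.86 → $18,115; Haddad 1,646.81 → $1,645; Chaudhri 26,348.89 → $26,350.
Totals: Tam $3,475 + $13,175 = $16,650; Sato $3,475 + $18,115 = $21,590; Haddad $3,475 + $1,645 = $5,120; Chaudhri $3,475 + $26,350 = $29,825.

Tam: $16,650 | Sato: $21,590 | Haddad: $5,120 | Chaudhri: $29,825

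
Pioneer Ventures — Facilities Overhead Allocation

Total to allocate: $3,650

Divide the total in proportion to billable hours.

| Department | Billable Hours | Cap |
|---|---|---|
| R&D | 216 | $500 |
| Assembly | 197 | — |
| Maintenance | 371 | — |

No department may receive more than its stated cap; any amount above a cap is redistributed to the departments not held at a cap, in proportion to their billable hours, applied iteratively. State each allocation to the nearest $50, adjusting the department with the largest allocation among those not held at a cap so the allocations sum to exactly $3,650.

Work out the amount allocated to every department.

Billable hours total: 784.
Pro-rata shares before constraints: R&D 1,005.61; Assembly 917.16; Maintenance 1,727.23.
Held at cap: R&D ($500); balance $3,150 reallocated over remaining billable hours 568.
Shares after redistribution: Assembly 1,092.52 → $1,100; Maintenance 2,057.48 → $2,050.

R&D: $500 · Assembly: $1,100 · Maintenance: $2,050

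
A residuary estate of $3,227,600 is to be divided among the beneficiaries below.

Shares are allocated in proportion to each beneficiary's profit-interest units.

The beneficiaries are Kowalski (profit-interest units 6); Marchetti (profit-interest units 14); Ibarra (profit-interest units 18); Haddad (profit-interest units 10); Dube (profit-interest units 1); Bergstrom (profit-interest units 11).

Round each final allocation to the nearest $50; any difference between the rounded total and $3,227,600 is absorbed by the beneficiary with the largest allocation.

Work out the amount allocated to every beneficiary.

Total profit-interest units = 60.
Unrounded shares: Kowalski 6/60 × $3,227,600 = 322,760.00; Marchetti 14/60 × $3,227,600 = 753,106.67; Ibarra 18/60 × $3,227,600 = 968,280.00; Haddad 10/60 × $3,227,600 = 537,933.33; Dube 1/60 × $3,227,600 = 53,793.33; Bergstrom 11/60 × $3,227,600 = 591,726.67.
Rounded to nearest $50: Kowalski $322,750; Marchetti $753,100; Ibarra $968,300; Haddad $537,950; Dube $53,800; Bergstrom $591,750. Sum = $3,227,650.
Difference $3,227,600 − $3,227,650 = −$50 applied to largest allocation (Ibarra): Ibarra becomes $968,250.

Kowalski: $322,750; Marchetti: $753,100; Ibarra: $968,250; Haddad: $537,950; Dube: $53,800; Bergstrom: $591,750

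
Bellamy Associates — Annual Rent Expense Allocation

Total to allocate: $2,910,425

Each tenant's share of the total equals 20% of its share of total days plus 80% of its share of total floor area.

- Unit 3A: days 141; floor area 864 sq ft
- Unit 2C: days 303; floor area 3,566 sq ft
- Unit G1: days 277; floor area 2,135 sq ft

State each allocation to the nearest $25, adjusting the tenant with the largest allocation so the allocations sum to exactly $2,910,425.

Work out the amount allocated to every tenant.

Days total 721; floor area total 6,565.
Combined weights (20% days + 80% floor area): Unit 3A 0.1444; Unit 2C 0.5186; Unit G1 0.3370.
Proportional shares: Unit 3A 420,259.40; Unit 2C 1,509,337.00; Unit G1 980,828.59.
At nearest $25: Unit 3A $420,250; Unit 2C $1,509,325; Unit G1 $980,825. Sum = $2,910,400.
Difference $2,910,425 − $2,910,400 = +$25 applied to largest allocation (Unit 2C): Unit 2C becomes $1,509,350.

Unit 3A: $420,250; Unit 2C: $1,509,350; Unit G1: $980,825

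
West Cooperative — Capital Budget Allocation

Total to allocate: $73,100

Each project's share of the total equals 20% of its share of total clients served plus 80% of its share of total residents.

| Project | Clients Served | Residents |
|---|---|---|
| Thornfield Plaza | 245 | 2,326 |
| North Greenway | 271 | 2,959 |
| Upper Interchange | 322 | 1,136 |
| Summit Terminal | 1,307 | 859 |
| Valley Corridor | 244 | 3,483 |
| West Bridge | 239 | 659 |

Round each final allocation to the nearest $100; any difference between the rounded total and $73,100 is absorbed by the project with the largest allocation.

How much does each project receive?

Thornfield Plaza: $13,300; North Greenway: $16,700; Upper Interchange: $7,600; Summit Terminal: $11,700; Valley Corridor: $19,100; West Bridge: $4,700

Clients served total 2,628; residents total 11,422.
Combined weights (20% clients served + 80% residents): Thornfield Plaza 0.1816; North Greenway 0.2279; Upper Interchange 0.1041; Summit Terminal 0.1596; Valley Corridor 0.2625; West Bridge 0.0643.
Raw shares: Thornfield Plaza 13,271.97; North Greenway 16,657.53; Upper Interchange 7,607.60; Summit Terminal 11,669.09; Valley Corridor 19,190.18; West Bridge 4,703.64.
At nearest $100: Thornfield Plaza $13,300; North Greenway $16,700; Upper Interchange $7,600; Summit Terminal $11,700; Valley Corridor $19,200; West Bridge $4,700. Sum = $73,200.
Difference $73,100 − $73,200 = −$100 applied to largest allocation (Valley Corridor): Valley Corridor becomes $19,100.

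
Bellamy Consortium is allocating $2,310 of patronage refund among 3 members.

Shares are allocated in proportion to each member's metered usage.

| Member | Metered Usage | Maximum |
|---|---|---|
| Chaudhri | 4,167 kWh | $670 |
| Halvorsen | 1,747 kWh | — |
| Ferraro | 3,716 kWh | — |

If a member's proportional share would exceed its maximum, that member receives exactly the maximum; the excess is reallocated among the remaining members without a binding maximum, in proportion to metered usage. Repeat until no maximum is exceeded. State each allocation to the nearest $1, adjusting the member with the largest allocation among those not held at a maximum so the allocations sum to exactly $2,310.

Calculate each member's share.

Chaudhri: $670 | Halvorsen: $524 | Ferraro: $1,116

Metered usage total: 9,630.
Pro-rata shares before constraints: Chaudhri 999.56; Halvorsen 419.06; Ferraro 891.38.
Cap binds for Chaudhri ($670); balance $1,640 reallocated over remaining metered usage 5,463.
Redistributed shares: Halvorsen 524.45 → $524; Ferraro 1,115.55 → $1,116.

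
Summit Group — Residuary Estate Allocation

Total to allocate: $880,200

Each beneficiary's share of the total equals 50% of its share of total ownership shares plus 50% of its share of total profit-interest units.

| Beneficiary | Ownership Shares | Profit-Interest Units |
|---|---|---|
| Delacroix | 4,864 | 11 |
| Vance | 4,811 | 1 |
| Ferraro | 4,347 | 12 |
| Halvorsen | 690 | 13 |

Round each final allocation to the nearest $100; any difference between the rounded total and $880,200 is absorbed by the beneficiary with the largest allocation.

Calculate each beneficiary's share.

Delacroix: $276,300; Vance: $155,800; Ferraro: $272,800; Halvorsen: $175,300

Ownership shares total 14,712; profit-interest units total 37.
Combined weights (50% ownership shares + 50% profit-interest units): Delacroix 0.3140; Vance 0.1770; Ferraro 0.3099; Halvorsen 0.1991.
Unrounded shares: Delacroix 276,343.97; Vance 155,812.56; Ferraro 272,772.84; Halvorsen 175,270.64.
At nearest $100: Delacroix $276,300; Vance $155,800; Ferraro $272,800; Halvorsen $175,300. Sum = $880,200.
No rounding difference to absorb.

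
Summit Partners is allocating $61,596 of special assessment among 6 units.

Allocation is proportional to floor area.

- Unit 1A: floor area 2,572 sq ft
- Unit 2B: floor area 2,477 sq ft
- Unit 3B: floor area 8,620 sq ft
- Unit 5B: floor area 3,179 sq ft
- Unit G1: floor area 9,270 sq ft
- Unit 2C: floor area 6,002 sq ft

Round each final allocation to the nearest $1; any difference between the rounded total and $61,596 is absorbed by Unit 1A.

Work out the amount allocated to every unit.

Unit 1A: $4,933; Unit 2B: $4,750; Unit 3B: $16,530; Unit 5B: $6,096; Unit G1: $17,777; Unit 2C: $11,510

Total floor area = 32,120.
Unrounded shares: Unit 1A 2,572/32,120 × $61,596 = 4,932.28; Unit 2B 2,477/32,120 × $61,596 = 4,750.10; Unit 3B 8,620/32,120 × $61,596 = 16,530.43; Unit 5B 3,179/32,120 × $61,596 = 6,096.32; Unit G1 9,270/32,120 × $61,596 = 17,776.93; Unit 2C 6,002/32,120 × $61,596 = 11,509.94.
At nearest $1: Unit 1A $4,932; Unit 2B $4,750; Unit 3B $16,530; Unit 5B $6,096; Unit G1 $17,777; Unit 2C $11,510. Sum = $61,595.
Difference $61,596 − $61,595 = +$1 applied to Unit 1A: Unit 1A becomes $4,933.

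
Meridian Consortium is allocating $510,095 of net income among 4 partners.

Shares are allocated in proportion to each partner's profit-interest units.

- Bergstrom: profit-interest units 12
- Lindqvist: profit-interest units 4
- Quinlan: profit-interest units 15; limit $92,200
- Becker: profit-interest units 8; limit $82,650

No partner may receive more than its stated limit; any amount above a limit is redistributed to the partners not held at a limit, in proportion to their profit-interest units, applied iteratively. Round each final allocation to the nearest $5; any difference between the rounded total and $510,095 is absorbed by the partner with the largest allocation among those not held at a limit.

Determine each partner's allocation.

Bergstrom: $251,435 | Lindqvist: $83,810 | Quinlan: $92,200 | Becker: $82,650

Total profit-interest units = 39.
Unconstrained shares: Bergstrom 156,952.31; Lindqvist 52,317.44; Quinlan 196,190.38; Becker 104,634.87.
Held at cap: Quinlan ($92,200), Becker ($82,650); residual $335,245 reallocated over remaining profit-interest units 16.
Redistributed shares: Bergstrom 251,433.75 → $251,435; Lindqvist 83,811.25 → $83,810.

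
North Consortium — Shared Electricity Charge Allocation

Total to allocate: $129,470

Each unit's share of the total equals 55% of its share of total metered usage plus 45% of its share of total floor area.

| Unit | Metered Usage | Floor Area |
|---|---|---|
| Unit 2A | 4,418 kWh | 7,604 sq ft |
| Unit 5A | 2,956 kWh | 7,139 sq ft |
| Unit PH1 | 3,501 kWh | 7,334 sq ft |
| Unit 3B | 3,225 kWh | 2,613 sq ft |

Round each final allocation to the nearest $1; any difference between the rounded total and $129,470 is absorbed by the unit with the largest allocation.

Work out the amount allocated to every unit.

Metered usage total 14,100; floor area total 24,690.
Combined weights (55% metered usage + 45% floor area): Unit 2A 0.3109; Unit 5A 0.2454; Unit PH1 0.2702; Unit 3B 0.1734.
Raw shares: Unit 2A 40,255.31; Unit 5A 31,774.58; Unit PH1 34,987.11; Unit 3B 22,453.00.
After rounding ($1): Unit 2A $40,255; Unit 5A $31,775; Unit PH1 $34,987; Unit 3B $22,453. Sum = $129,470.
Sum already equals the total — no adjustment.

Unit 2A: $40,255 | Unit 5A: $31,775 | Unit PH1: $34,987 | Unit 3B: $22,453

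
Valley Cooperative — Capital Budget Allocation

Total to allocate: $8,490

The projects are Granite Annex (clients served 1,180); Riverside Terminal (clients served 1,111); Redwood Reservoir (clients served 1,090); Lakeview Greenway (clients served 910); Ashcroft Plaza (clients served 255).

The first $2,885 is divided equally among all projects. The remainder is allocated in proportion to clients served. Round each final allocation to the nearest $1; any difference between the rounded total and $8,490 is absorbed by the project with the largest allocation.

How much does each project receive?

Granite Annex: $2,032; Riverside Terminal: $1,947; Redwood Reservoir: $1,921; Lakeview Greenway: $1,699; Ashcroft Plaza: $891

Equal tier: $2,885 ÷ 5 = $577 apiece.
Remainder $5,605 by clients served (total 4,546): Granite Annex 1,454.88 → $1,455; Riverside Terminal 1,369.81 → $1,370; Redwood Reservoir 1,343.92 → $1,344; Lakeview Greenway 1,121.99 → $1,122; Ashcroft Plaza 314.40 → $314.
Totals: Granite Annex $577 + $1,455 = $2,032; Riverside Terminal $577 + $1,370 = $1,947; Redwood Reservoir $577 + $1,344 = $1,921; Lakeview Greenway $577 + $1,122 = $1,699; Ashcroft Plaza $577 + $314 = $891.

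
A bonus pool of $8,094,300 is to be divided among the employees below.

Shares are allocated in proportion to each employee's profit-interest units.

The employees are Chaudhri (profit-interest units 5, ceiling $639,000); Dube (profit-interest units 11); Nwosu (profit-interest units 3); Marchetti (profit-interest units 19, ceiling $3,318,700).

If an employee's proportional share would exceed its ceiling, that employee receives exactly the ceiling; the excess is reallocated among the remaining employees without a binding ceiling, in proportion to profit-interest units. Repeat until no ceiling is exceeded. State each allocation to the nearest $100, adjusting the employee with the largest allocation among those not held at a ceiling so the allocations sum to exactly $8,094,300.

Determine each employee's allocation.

Chaudhri: $639,000 · Dube: $3,250,200 · Nwosu: $886,400 · Marchetti: $3,318,700

Profit-interest units total: 38.
Unconstrained shares: Chaudhri 1,065,039.47; Dube 2,343,086.84; Nwosu 639,023.68; Marchetti 4,047,150.00.
Cap binds for Chaudhri ($639,000), Marchetti ($3,318,700); remaining pool $4,136,600 reallocated over remaining profit-interest units 14.
Remaining shares: Dube 3,250,185.71 → $3,250,200; Nwosu 886,414.29 → $886,400.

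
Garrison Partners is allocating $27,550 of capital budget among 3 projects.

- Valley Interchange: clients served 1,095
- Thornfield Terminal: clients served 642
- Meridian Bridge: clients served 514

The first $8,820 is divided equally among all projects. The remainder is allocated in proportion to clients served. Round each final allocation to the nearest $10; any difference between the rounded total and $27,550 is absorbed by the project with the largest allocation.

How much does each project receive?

Valley Interchange: $12,050 | Thornfield Terminal: $8,280 | Meridian Bridge: $7,220

First tranche $8,820 split equally: $2,940 each.
Remainder $18,730 by clients served (total 2,251): Valley Interchange 9,111.22 → $9,110; Thornfield Terminal 5,341.92 → $5,340; Meridian Bridge 4,276.86 → $4,280.
Totals: Valley Interchange $2,940 + $9,110 = $12,050; Thornfield Terminal $2,940 + $5,340 = $8,280; Meridian Bridge $2,940 + $4,280 = $7,220.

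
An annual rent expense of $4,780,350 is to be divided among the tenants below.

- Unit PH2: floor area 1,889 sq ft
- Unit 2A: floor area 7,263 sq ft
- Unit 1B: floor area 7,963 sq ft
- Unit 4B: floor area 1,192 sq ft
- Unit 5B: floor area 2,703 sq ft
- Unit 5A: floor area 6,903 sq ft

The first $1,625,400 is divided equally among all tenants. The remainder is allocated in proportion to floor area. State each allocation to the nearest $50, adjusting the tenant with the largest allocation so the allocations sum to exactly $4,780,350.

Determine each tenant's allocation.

$1,625,400 shared equally gives $270,900 per tenant.
Remainder $3,154,950 by floor area (total 27,913): Unit PH2 213,509.85 → $213,500; Unit 2A 820,922.22 → $820,900; Unit 1B 900,041.80 → $900,050; Unit 4B 134,729.35 → $134,750; Unit 5B 305,514.63 → $305,500; Unit 5A 780,232.14 → $780,250.
Totals: Unit PH2 $270,900 + $213,500 = $484,400; Unit 2A $270,900 + $820,900 = $1,091,800; Unit 1B $270,900 + $900,050 = $1,170,950; Unit 4B $270,900 + $134,750 = $405,650; Unit 5B $270,900 + $305,500 = $576,400; Unit 5A $270,900 + $780,250 = $1,051,150.

Unit PH2: $484,400 · Unit 2A: $1,091,800 · Unit 1B: $1,170,950 · Unit 4B: $405,650 · Unit 5B: $576,400 · Unit 5A: $1,051,150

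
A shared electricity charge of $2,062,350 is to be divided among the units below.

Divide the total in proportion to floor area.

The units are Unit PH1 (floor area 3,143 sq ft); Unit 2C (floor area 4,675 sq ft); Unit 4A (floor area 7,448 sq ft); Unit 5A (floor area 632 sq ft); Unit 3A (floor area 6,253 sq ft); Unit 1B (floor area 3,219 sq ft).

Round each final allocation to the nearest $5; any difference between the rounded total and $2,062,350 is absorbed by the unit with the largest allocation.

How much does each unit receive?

Unit PH1: $255,495 · Unit 2C: $380,035 · Unit 4A: $605,460 · Unit 5A: $51,375 · Unit 3A: $508,310 · Unit 1B: $261,675

Combined floor area = 25,370.
Proportional shares: Unit PH1 3,143/25,370 × $2,062,350 = 255,497.28; Unit 2C 4,675/25,370 × $2,062,350 = 380,034.93; Unit 4A 7,448/25,370 × $2,062,350 = 605,454.58; Unit 5A 632/25,370 × $2,062,350 = 51,375.85; Unit 3A 6,253/25,370 × $2,062,350 = 508,311.96; Unit 1B 3,219/25,370 × $2,062,350 = 261,675.39.
At nearest $5: Unit PH1 $255,495; Unit 2C $380,035; Unit 4A $605,455; Unit 5A $51,375; Unit 3A $508,310; Unit 1B $261,675. Sum = $2,062,345.
Difference $2,062,350 − $2,062,345 = +$5 applied to largest allocation (Unit 4A): Unit 4A becomes $605,460.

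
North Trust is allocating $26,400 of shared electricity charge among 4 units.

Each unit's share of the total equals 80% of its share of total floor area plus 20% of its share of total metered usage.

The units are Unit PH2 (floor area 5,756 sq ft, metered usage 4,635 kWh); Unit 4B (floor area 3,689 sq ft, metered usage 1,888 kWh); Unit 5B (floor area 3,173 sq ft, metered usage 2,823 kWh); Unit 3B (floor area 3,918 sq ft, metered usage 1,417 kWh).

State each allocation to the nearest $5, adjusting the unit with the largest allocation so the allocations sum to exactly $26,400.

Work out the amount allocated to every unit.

Floor area total 16,536; metered usage total 10,763.
Blended shares (80% floor area + 20% metered usage): Unit PH2 0.3646; Unit 4B 0.2136; Unit 5B 0.2060; Unit 3B 0.2159.
Unrounded shares: Unit PH2 9,625.43; Unit 4B 5,637.84; Unit 5B 5,437.48; Unit 3B 5,699.26.
Rounded to nearest $5: Unit PH2 $9,625; Unit 4B $5,640; Unit 5B $5,435; Unit 3B $5,700. Sum = $26,400.
Sum already equals the total — no adjustment.

Unit PH2: $9,625 · Unit 4B: $5,640 · Unit 5B: $5,435 · Unit 3B: $5,700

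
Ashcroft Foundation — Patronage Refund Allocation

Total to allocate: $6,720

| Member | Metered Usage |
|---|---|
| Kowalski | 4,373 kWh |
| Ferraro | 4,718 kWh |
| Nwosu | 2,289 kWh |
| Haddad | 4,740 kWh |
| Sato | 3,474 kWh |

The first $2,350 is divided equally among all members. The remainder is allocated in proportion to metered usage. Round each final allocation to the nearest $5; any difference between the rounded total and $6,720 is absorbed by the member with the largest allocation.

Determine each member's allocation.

Kowalski: $1,445; Ferraro: $1,520; Nwosu: $980; Haddad: $1,530; Sato: $1,245

Equal tier: $2,350 ÷ 5 = $470 apiece.
Remainder $4,370 by metered usage (total 19,594): Kowalski 975.30 → $975; Ferraro 1,052.24 → $1,050; Nwosu 510.51 → $510; Haddad 1,057.15 → $1,055; Sato 774.80 → $775.
Rounding difference +$5 on remainder applied to Haddad.
Totals: Kowalski $470 + $975 = $1,445; Ferraro $470 + $1,050 = $1,520; Nwosu $470 + $510 = $980; Haddad $470 + $1,060 = $1,530; Sato $470 + $775 = $1,245.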